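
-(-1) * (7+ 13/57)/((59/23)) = 9476/3363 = 2.82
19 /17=1.12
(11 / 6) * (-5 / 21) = -55 / 126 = -0.44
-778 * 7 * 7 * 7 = -266854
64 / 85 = 0.75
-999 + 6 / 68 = -33963 / 34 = -998.91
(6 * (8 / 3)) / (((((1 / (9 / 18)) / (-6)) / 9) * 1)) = -432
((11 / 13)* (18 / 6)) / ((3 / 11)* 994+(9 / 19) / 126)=96558 / 10311899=0.01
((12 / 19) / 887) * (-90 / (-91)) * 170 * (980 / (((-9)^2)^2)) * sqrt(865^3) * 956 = 787246880000 * sqrt(865) / 53238627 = 434902.75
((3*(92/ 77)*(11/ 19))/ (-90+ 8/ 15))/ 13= -2070/ 1160159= -0.00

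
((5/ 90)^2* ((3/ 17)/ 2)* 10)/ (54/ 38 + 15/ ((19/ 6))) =95/ 214812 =0.00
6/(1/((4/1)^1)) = 24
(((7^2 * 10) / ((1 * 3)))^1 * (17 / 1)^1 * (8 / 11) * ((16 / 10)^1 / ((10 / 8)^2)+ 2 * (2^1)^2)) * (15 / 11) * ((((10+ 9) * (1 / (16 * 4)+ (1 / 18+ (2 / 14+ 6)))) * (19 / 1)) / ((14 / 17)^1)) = 24571253093 / 363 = 67689402.46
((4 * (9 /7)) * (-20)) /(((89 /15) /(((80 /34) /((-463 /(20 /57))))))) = 2880000 /93169027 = 0.03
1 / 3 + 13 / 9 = 16 / 9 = 1.78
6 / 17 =0.35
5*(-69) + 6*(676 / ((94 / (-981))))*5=-9963555 / 47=-211990.53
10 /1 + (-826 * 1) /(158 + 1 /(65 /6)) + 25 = 21855 /734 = 29.78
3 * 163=489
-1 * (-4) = 4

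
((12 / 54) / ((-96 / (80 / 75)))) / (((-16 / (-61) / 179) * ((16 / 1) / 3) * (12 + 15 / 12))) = -10919 / 457920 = -0.02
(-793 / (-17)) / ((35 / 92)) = 72956 / 595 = 122.62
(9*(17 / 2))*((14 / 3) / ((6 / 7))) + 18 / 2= 851 / 2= 425.50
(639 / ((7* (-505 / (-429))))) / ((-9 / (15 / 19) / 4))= -365508 / 13433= -27.21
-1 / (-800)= 1 / 800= 0.00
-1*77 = -77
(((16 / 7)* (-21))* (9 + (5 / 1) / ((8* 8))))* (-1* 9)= 15687 / 4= 3921.75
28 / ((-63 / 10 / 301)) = -12040 / 9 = -1337.78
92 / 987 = 0.09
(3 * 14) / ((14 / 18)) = 54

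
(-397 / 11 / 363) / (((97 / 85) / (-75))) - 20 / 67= 53940735 / 8650169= 6.24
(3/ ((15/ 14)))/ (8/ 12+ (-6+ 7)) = 42/ 25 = 1.68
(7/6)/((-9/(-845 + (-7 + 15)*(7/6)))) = 17549/162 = 108.33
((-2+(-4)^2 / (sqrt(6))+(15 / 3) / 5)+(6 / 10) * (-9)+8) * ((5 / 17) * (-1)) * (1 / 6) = -0.40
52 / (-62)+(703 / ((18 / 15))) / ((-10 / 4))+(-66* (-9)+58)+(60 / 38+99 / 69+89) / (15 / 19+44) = 762486875 / 1820289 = 418.88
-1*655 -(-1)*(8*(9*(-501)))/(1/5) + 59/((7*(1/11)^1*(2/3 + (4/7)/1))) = -4704443/26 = -180940.12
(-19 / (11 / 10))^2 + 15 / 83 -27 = 2726954 / 10043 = 271.53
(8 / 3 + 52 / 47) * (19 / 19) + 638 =90490 / 141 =641.77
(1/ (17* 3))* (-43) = -43/ 51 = -0.84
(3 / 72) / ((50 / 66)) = 11 / 200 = 0.06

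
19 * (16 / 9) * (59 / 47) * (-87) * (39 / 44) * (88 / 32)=-422617 / 47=-8991.85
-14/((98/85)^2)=-7225/686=-10.53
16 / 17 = 0.94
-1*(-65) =65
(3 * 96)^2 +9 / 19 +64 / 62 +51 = 82996.51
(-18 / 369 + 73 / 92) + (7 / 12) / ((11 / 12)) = 57303 / 41492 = 1.38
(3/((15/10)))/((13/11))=22/13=1.69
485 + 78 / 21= 3421 / 7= 488.71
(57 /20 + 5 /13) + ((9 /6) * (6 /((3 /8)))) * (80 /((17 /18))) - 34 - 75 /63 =185731457 /92820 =2000.99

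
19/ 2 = 9.50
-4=-4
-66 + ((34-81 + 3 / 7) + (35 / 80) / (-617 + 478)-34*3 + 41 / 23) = -76193143 / 358064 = -212.79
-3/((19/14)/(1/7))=-6/19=-0.32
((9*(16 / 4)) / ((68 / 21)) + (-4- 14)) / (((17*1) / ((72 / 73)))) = -8424 / 21097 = -0.40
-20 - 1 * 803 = -823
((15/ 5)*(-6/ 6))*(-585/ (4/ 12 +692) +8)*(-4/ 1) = 178332/ 2077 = 85.86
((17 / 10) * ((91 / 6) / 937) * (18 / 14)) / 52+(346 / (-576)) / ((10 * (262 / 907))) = -29308915 / 141404544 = -0.21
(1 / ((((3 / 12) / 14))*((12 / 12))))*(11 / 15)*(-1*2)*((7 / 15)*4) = -34496 / 225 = -153.32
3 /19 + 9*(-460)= -78657 /19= -4139.84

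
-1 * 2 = -2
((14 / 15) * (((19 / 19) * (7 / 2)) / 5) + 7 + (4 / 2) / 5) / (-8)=-151 / 150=-1.01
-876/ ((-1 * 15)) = 58.40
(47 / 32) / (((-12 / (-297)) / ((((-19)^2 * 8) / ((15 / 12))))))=1679733 / 20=83986.65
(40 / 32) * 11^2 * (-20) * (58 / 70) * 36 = -631620 / 7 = -90231.43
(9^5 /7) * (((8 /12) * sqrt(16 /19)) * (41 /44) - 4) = -236196 /7+1614006 * sqrt(19) /1463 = -28933.48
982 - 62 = 920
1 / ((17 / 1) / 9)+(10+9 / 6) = 409 / 34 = 12.03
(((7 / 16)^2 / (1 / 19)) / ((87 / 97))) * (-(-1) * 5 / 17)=1.19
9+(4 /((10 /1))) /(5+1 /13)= 1498 /165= 9.08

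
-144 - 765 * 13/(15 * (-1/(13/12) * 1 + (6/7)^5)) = 43457903/33532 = 1296.01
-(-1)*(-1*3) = -3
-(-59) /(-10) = -59 /10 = -5.90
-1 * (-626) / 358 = 313 / 179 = 1.75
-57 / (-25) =57 / 25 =2.28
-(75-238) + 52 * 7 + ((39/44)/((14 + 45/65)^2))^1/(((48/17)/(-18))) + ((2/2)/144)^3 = 631445596728587/1198248505344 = 526.97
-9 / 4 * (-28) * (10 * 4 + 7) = 2961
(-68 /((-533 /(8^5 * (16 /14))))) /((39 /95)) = 1693450240 /145509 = 11638.11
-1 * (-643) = 643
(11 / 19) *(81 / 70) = 891 / 1330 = 0.67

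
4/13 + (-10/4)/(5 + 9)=47/364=0.13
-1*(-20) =20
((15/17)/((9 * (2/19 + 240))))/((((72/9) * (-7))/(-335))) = 31825/13029072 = 0.00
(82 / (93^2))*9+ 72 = 69274 / 961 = 72.09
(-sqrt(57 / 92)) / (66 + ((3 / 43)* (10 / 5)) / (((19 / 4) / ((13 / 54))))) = -7353* sqrt(1311) / 22326100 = -0.01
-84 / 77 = -12 / 11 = -1.09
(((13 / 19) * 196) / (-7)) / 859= -364 / 16321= -0.02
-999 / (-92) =999 / 92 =10.86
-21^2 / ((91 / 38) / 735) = -1759590 / 13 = -135353.08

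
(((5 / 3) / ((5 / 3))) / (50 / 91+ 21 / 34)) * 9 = 27846 / 3611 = 7.71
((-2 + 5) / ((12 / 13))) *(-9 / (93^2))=-13 / 3844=-0.00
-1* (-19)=19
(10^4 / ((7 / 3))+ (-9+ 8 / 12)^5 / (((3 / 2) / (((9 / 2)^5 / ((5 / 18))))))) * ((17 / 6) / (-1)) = 56477155625 / 112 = 504260318.08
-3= -3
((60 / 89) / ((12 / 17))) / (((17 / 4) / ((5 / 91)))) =100 / 8099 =0.01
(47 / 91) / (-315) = -47 / 28665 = -0.00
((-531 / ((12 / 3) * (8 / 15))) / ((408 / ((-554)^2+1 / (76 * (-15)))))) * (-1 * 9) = 557365592727 / 330752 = 1685146.55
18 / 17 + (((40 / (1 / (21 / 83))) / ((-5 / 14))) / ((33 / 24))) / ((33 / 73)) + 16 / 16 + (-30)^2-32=140762461 / 170731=824.47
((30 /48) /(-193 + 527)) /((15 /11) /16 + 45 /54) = 0.00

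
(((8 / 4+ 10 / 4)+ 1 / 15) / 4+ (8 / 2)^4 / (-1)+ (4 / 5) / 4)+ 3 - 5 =-30799 / 120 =-256.66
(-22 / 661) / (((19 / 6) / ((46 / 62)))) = -3036 / 389329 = -0.01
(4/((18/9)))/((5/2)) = 4/5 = 0.80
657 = 657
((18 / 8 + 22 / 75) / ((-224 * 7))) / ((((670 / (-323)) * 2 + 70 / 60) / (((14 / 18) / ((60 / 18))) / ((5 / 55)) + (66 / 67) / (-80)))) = 723046159 / 520387392000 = 0.00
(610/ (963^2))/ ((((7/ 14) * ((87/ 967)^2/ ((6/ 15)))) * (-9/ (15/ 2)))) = -1140808580/ 21057767883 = -0.05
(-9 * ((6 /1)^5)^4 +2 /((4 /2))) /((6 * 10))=-32905425960566783 /60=-548423766009446.38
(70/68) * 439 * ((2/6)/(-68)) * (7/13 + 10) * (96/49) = -1202860/26299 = -45.74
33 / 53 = 0.62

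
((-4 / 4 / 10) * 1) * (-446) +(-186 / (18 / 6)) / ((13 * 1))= 2589 / 65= 39.83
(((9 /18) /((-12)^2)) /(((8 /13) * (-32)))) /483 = -13 /35610624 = -0.00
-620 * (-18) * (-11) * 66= -8102160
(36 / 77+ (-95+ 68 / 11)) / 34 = -6803 / 2618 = -2.60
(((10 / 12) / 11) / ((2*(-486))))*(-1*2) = 5 / 32076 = 0.00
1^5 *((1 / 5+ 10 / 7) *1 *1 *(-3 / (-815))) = 171 / 28525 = 0.01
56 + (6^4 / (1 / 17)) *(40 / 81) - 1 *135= 10801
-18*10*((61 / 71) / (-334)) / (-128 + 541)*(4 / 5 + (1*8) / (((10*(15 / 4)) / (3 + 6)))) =74664 / 24484705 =0.00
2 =2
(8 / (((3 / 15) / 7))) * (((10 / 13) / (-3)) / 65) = -560 / 507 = -1.10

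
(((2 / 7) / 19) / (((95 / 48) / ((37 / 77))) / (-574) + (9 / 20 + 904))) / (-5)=-291264 / 87591018571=-0.00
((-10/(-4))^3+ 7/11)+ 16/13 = 20011/1144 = 17.49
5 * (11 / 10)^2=6.05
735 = 735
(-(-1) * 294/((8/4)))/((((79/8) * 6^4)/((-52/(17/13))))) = -16562/36261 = -0.46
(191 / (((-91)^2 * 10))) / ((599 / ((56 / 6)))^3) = 42784 / 4903440844185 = 0.00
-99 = -99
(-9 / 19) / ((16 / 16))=-9 / 19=-0.47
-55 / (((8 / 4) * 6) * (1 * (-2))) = 55 / 24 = 2.29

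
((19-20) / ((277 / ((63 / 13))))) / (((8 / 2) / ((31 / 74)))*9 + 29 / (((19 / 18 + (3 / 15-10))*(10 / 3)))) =-170779 / 829148255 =-0.00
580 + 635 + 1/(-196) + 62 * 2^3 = 335355/196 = 1710.99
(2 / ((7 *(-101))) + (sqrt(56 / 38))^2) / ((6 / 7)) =3293 / 1919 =1.72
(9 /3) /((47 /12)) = 36 /47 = 0.77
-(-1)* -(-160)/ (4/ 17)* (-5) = -3400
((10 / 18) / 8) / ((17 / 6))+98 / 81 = 1.23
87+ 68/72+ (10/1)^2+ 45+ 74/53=234.34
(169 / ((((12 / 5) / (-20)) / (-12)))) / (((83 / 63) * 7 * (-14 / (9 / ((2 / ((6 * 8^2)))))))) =-131414400 / 581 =-226186.57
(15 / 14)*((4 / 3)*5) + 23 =211 / 7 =30.14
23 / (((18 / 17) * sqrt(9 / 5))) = 391 * sqrt(5) / 54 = 16.19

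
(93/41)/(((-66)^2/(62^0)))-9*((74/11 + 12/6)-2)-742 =-47777105/59532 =-802.54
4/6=2/3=0.67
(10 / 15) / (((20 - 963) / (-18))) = 12 / 943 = 0.01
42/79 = 0.53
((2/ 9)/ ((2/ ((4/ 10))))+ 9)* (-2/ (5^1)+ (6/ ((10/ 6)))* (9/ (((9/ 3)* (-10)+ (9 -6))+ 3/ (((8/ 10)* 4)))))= -464794/ 31275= -14.86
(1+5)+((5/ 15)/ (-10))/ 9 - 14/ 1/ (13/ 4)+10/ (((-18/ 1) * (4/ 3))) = 1.27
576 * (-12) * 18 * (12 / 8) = -186624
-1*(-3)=3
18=18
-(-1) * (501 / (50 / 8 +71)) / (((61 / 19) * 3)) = 12692 / 18849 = 0.67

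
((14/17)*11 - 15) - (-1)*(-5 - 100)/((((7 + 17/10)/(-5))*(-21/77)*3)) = -353611/4437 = -79.70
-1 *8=-8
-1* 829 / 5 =-829 / 5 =-165.80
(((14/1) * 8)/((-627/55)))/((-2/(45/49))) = 600/133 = 4.51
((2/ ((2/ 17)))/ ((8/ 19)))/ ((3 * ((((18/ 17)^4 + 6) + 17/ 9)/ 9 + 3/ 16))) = 1456773282/ 130292003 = 11.18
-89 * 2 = -178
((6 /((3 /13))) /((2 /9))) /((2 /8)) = 468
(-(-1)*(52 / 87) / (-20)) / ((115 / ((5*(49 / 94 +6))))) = -7969 / 940470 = -0.01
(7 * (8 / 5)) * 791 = 44296 / 5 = 8859.20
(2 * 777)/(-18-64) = -777/41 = -18.95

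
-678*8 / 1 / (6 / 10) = -9040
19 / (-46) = -19 / 46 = -0.41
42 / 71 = 0.59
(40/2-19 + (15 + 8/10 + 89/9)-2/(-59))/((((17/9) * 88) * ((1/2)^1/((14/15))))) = 0.30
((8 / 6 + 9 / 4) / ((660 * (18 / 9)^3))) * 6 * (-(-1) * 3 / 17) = 43 / 59840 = 0.00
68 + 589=657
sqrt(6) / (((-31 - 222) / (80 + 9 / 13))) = -1049*sqrt(6) / 3289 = -0.78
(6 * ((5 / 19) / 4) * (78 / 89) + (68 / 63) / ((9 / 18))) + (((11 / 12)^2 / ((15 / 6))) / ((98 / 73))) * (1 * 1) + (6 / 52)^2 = 2.77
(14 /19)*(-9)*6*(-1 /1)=756 /19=39.79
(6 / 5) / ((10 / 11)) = 33 / 25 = 1.32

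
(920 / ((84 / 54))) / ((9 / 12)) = 5520 / 7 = 788.57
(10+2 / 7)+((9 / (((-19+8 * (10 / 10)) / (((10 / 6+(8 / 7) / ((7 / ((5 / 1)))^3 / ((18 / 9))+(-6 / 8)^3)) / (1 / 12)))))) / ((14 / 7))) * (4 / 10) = 2722140 / 585277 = 4.65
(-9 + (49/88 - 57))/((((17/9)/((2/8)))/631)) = -32705361/5984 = -5465.47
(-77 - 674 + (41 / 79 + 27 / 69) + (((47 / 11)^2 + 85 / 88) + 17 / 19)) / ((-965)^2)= -24394425883 / 31119922893400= -0.00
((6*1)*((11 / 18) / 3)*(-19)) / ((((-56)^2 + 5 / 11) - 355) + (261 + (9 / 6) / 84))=-128744 / 16867467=-0.01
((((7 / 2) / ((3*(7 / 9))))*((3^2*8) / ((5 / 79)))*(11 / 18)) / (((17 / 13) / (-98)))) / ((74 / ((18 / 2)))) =-29891862 / 3145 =-9504.57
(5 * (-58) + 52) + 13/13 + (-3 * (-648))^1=1707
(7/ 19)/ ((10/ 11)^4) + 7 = 1432487/ 190000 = 7.54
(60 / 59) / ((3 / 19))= 380 / 59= 6.44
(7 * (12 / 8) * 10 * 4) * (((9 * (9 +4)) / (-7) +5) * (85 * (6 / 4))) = -627300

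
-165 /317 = -0.52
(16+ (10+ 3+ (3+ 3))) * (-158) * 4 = -22120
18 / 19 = 0.95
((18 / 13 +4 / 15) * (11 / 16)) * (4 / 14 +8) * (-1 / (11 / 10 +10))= -7337 / 8658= -0.85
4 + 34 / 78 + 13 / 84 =1671 / 364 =4.59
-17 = -17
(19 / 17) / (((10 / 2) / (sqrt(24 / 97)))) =38* sqrt(582) / 8245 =0.11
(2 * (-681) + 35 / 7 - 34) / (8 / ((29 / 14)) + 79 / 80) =-3227120 / 11251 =-286.83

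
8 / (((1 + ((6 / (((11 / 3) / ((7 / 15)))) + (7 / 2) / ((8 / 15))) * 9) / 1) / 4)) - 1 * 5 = -266355 / 58903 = -4.52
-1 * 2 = -2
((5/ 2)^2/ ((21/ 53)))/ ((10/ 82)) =10865/ 84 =129.35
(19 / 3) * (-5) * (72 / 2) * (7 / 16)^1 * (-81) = 161595 / 4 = 40398.75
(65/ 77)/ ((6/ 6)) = 65/ 77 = 0.84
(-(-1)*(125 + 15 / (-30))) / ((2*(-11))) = -249 / 44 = -5.66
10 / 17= 0.59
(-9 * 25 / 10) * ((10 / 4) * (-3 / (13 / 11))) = 142.79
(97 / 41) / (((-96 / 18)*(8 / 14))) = -2037 / 2624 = -0.78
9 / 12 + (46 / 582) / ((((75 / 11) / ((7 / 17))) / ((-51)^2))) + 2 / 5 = 131583 / 9700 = 13.57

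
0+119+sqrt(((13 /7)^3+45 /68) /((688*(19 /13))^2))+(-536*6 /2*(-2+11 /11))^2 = 13*sqrt(19614889) /21777952+2585783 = 2585783.00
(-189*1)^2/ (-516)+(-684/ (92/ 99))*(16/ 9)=-5450373/ 3956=-1377.75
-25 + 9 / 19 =-466 / 19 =-24.53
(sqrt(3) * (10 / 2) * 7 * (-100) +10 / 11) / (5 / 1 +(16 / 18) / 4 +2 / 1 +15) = 9 / 220 - 315 * sqrt(3) / 2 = -272.76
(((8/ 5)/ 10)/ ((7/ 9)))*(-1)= -36/ 175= -0.21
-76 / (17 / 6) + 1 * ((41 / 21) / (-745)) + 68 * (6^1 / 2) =47122043 / 265965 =177.17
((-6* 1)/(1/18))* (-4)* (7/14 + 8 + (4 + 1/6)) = 5472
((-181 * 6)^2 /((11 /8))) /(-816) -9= -198249 /187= -1060.16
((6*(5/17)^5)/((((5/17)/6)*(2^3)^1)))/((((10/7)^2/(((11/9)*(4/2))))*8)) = 13475/2672672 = 0.01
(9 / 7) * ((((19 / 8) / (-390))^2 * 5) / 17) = 361 / 25742080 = 0.00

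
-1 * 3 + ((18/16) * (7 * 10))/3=93/4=23.25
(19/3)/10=19/30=0.63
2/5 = 0.40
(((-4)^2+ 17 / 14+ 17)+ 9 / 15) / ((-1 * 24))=-1.45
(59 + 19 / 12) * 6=363.50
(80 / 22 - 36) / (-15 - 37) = 89 / 143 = 0.62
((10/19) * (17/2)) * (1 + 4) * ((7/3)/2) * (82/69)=121975/3933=31.01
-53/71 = -0.75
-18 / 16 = -1.12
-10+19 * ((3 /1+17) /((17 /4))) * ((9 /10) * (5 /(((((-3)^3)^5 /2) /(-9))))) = -30113470 /3011499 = -10.00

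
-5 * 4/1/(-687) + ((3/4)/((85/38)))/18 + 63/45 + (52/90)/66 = 33680573/23124420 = 1.46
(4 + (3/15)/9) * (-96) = -5792/15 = -386.13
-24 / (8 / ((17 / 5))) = -51 / 5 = -10.20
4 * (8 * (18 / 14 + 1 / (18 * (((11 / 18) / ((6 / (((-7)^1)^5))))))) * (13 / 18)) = 16480048 / 554631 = 29.71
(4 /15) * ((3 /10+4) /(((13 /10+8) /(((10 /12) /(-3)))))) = -86 /2511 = -0.03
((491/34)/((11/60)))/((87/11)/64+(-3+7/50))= -23568000/818737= -28.79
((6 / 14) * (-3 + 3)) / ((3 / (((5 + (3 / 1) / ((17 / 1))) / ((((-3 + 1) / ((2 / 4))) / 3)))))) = 0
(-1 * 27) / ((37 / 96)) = -2592 / 37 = -70.05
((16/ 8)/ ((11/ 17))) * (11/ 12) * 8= 68/ 3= 22.67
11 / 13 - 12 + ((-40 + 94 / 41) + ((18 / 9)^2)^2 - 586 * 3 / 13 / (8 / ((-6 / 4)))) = -32003 / 4264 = -7.51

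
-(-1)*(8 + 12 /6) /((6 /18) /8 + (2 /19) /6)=1520 /9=168.89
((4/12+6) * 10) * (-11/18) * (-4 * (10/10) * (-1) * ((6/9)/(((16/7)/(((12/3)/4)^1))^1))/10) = -1463/324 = -4.52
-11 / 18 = -0.61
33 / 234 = 11 / 78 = 0.14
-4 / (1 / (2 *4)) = -32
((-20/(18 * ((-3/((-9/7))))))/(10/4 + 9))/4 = -5/483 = -0.01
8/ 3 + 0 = 8/ 3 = 2.67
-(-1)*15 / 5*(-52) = -156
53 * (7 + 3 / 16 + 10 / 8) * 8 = 7155 / 2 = 3577.50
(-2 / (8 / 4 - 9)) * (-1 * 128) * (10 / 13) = -2560 / 91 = -28.13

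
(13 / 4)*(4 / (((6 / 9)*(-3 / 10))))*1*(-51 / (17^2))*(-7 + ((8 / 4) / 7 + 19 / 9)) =-18850 / 357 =-52.80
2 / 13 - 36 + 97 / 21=-8525 / 273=-31.23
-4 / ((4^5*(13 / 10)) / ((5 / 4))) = -25 / 6656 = -0.00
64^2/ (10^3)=512/ 125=4.10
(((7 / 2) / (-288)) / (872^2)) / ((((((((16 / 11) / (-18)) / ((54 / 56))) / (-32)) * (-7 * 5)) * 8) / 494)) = 73359 / 6813040640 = 0.00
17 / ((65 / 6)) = 102 / 65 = 1.57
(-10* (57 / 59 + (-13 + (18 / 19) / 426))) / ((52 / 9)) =43092585 / 2069366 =20.82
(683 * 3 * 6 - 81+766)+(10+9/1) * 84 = 14575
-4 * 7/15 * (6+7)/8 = -91/30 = -3.03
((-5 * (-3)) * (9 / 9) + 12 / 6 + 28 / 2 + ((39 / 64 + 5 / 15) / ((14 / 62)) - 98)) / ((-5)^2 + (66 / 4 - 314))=84437 / 366240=0.23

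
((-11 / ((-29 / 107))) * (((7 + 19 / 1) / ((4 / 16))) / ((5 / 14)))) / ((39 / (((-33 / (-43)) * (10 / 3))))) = 2900128 / 3741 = 775.23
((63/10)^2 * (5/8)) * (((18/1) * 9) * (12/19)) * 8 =1928934/95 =20304.57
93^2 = 8649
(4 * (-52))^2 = 43264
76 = 76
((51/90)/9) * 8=68/135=0.50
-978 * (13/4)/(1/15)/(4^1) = -11919.38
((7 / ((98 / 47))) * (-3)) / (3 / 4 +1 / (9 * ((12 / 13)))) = -81 / 7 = -11.57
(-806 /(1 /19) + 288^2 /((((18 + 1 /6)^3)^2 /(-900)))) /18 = -12843296974578337 /15093900997569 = -850.89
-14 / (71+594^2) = -14 / 352907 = -0.00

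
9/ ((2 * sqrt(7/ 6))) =9 * sqrt(42)/ 14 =4.17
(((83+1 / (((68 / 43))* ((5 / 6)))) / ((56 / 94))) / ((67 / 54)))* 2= 18069291 / 79730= 226.63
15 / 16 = 0.94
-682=-682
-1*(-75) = 75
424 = 424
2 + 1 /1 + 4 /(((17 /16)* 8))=59 /17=3.47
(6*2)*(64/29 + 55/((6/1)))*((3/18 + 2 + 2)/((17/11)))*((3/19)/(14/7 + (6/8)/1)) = 197900/9367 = 21.13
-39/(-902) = 39/902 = 0.04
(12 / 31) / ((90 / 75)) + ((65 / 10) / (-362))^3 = 3794966133 / 11764606144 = 0.32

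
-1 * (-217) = 217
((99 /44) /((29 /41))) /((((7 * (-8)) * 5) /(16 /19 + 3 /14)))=-103689 /8639680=-0.01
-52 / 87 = -0.60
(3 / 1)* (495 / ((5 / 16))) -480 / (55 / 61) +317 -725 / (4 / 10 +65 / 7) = 16637992 / 3729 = 4461.78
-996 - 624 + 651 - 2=-971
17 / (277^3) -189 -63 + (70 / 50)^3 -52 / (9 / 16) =-341.70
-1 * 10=-10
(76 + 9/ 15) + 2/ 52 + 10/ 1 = 11263/ 130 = 86.64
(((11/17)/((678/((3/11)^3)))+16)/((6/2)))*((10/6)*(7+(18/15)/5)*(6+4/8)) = 17501898713/41839380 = 418.31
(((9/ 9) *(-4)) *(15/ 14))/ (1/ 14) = -60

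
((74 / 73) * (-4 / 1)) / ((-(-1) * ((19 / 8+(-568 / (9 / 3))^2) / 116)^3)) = -172449987821568 / 1255362505454168135531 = -0.00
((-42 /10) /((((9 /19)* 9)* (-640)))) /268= 133 /23155200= 0.00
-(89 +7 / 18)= -1609 / 18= -89.39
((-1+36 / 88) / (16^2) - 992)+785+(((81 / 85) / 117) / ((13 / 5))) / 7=-23446097219 / 113265152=-207.00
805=805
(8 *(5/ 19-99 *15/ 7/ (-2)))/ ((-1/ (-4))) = 452560/ 133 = 3402.71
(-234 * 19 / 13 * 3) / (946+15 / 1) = -1026 / 961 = -1.07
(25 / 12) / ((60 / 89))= 445 / 144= 3.09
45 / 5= 9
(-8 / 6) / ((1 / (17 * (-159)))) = 3604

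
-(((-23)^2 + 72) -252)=-349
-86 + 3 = -83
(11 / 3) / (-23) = -11 / 69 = -0.16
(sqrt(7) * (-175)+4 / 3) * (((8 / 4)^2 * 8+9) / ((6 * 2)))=41 / 9 - 7175 * sqrt(7) / 12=-1577.38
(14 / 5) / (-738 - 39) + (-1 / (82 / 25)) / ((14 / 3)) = -43921 / 637140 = -0.07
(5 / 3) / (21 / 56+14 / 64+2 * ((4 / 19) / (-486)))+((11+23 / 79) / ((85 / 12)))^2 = 4227902865504 / 789953170775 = 5.35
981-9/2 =1953/2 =976.50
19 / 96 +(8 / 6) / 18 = 235 / 864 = 0.27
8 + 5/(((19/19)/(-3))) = -7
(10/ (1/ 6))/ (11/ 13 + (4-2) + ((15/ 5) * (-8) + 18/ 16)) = -6240/ 2083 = -3.00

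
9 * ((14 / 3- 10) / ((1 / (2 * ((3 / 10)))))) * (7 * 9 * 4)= -36288 / 5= -7257.60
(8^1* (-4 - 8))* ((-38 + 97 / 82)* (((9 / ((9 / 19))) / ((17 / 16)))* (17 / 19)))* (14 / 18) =5410048 / 123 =43984.13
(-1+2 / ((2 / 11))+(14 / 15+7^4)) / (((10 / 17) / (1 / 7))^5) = 51369006403 / 25210500000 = 2.04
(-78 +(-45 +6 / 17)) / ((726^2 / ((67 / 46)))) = -46565 / 137391144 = -0.00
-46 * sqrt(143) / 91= -6.04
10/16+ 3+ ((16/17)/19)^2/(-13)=39329985/10850216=3.62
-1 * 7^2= -49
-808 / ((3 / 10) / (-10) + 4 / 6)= -1269.11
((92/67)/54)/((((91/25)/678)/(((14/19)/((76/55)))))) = 7147250/2829879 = 2.53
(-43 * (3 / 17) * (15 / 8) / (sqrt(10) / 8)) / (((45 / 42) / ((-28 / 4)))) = 6321 * sqrt(10) / 85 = 235.16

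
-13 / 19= -0.68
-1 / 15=-0.07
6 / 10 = 3 / 5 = 0.60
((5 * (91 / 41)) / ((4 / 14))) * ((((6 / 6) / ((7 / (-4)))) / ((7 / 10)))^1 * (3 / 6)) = -650 / 41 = -15.85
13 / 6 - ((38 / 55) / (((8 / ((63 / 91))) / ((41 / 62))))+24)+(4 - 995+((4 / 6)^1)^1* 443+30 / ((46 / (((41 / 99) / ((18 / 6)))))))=-26334156377 / 36705240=-717.45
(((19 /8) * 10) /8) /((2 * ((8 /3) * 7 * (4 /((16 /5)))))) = 57 /896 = 0.06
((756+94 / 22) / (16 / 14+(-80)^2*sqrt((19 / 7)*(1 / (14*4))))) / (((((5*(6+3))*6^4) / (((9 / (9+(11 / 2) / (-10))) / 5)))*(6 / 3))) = -58541 / 73241577414720+292705*sqrt(38) / 1831039435368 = 0.00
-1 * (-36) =36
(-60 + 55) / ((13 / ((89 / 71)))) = -445 / 923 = -0.48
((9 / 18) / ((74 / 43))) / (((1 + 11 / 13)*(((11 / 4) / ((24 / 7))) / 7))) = 559 / 407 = 1.37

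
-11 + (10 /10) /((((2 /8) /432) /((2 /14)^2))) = 1189 /49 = 24.27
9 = 9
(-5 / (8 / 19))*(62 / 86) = -2945 / 344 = -8.56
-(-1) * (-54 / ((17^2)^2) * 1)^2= 2916 / 6975757441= 0.00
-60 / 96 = -5 / 8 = -0.62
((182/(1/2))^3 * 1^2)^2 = 2325992456359936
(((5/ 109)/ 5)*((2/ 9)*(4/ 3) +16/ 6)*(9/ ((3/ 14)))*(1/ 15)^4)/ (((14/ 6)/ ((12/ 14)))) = 64/ 7725375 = 0.00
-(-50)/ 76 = 25/ 38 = 0.66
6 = 6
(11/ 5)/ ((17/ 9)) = 99/ 85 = 1.16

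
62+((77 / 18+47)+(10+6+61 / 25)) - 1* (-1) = 59723 / 450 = 132.72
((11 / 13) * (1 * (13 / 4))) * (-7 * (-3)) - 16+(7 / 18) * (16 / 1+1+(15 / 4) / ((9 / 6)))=148 / 3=49.33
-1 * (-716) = 716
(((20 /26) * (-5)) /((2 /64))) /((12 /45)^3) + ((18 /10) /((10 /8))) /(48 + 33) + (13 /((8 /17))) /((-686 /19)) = -104198246699 /16052400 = -6491.13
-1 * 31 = -31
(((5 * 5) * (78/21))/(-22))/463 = -325/35651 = -0.01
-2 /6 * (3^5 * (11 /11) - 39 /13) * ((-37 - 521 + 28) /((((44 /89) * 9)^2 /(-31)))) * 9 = -650710150 /1089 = -597529.98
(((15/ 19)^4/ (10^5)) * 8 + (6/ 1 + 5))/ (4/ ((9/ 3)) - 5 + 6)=86012103/ 18244940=4.71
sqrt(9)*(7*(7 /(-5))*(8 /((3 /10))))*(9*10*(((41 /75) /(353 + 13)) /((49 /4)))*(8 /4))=-17.21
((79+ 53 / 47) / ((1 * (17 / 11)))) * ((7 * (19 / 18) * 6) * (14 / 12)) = 2681.66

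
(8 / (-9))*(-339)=904 / 3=301.33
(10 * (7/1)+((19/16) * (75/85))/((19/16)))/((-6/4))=-2410/51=-47.25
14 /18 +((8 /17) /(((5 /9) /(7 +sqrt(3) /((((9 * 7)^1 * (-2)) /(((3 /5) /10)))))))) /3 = 2107 /765-2 * sqrt(3) /14875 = 2.75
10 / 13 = 0.77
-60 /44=-15 /11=-1.36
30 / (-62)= -15 / 31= -0.48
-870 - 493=-1363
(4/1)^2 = 16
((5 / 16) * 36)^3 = 1423.83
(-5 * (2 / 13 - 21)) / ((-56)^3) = -1355 / 2283008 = -0.00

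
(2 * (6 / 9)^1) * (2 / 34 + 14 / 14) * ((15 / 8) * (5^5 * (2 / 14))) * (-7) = -140625 / 17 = -8272.06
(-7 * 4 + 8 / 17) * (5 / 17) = -2340 / 289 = -8.10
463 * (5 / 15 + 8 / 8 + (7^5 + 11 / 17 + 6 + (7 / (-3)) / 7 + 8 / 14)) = 926468093 / 119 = 7785446.16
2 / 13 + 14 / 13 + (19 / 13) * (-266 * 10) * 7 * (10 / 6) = -1768852 / 39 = -45355.18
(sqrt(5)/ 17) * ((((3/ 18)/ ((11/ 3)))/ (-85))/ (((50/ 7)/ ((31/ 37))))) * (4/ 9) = -217 * sqrt(5)/ 132325875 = -0.00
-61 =-61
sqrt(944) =4 * sqrt(59) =30.72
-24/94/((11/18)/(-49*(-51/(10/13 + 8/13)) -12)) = -749.04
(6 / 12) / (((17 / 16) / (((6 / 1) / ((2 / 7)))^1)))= 168 / 17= 9.88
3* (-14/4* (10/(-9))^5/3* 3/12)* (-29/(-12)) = 634375/177147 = 3.58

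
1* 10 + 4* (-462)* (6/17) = -642.24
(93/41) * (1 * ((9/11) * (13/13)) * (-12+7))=-4185/451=-9.28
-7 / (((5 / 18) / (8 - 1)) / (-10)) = 1764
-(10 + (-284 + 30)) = 244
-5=-5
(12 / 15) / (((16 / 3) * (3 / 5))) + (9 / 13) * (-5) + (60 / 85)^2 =-40775 / 15028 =-2.71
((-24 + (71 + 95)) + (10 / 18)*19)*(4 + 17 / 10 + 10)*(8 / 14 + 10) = 7975757 / 315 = 25319.86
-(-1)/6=1/6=0.17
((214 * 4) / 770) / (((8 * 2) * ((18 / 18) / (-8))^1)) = -214 / 385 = -0.56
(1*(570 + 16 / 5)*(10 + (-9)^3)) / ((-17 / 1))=2060654 / 85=24242.99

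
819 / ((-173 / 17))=-13923 / 173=-80.48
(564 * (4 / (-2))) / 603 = -376 / 201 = -1.87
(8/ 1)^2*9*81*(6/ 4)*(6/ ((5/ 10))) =839808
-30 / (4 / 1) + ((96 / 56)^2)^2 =5457 / 4802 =1.14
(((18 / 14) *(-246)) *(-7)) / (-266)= -1107 / 133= -8.32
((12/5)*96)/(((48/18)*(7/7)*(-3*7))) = -144/35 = -4.11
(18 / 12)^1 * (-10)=-15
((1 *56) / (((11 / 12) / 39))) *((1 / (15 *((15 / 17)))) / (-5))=-49504 / 1375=-36.00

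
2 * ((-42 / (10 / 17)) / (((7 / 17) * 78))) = -289 / 65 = -4.45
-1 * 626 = -626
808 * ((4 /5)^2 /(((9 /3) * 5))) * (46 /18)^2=6838912 /30375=225.15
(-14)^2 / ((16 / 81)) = 3969 / 4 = 992.25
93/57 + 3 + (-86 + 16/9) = -13610/171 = -79.59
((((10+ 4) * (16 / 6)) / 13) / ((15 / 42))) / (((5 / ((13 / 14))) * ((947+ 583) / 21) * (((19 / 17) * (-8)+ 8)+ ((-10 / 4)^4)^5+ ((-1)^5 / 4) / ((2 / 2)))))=411041792 / 1823902106239081125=0.00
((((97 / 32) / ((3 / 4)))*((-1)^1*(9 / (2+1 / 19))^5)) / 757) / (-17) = 19454709843 / 38225356936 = 0.51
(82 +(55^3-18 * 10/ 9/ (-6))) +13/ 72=11985157/ 72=166460.51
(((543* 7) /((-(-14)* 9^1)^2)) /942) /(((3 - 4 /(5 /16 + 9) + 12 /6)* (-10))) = -26969 /4849755120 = -0.00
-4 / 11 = -0.36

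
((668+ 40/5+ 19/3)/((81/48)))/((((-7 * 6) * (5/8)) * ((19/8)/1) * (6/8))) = -8.65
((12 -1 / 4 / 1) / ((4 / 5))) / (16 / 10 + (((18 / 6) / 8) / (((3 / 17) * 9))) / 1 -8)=-10575 / 4438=-2.38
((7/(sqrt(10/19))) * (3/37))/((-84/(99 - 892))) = 793 * sqrt(190)/1480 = 7.39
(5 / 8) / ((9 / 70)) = 175 / 36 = 4.86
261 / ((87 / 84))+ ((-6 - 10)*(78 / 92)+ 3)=5553 / 23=241.43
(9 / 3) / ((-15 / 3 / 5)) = -3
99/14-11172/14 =-11073/14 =-790.93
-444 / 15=-148 / 5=-29.60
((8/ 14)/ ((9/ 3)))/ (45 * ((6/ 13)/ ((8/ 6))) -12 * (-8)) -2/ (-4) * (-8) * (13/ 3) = -1055860/ 60921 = -17.33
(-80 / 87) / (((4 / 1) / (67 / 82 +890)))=-243490 / 1189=-204.79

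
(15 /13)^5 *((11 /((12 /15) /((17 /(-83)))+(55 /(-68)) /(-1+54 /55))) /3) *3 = 105187500 /189730723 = 0.55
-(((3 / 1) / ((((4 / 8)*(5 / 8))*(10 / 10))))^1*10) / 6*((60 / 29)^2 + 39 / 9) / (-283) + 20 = 14627908 / 714009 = 20.49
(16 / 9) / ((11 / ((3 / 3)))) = 16 / 99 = 0.16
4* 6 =24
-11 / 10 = -1.10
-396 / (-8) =99 / 2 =49.50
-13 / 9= -1.44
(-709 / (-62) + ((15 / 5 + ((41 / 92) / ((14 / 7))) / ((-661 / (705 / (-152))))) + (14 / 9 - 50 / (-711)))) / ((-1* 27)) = -6545138425313 / 11001652652736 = -0.59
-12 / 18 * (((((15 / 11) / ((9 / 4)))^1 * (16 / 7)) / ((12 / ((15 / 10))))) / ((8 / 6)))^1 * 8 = -160 / 231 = -0.69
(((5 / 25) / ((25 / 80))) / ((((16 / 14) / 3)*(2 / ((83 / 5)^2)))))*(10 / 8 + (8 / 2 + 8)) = 7667457 / 2500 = 3066.98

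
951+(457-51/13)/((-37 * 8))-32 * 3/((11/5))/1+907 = 38366797/21164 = 1812.83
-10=-10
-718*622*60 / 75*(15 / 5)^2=-16077456 / 5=-3215491.20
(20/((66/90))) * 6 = 1800/11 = 163.64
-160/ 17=-9.41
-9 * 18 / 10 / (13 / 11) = -891 / 65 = -13.71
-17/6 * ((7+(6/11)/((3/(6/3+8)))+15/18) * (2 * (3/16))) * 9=-32487/352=-92.29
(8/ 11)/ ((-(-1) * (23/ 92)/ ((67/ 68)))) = 2.87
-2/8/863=-1/3452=-0.00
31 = 31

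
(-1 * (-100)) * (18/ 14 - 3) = -1200/ 7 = -171.43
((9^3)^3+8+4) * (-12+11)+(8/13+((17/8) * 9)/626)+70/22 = -277448864526921/716144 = -387420497.17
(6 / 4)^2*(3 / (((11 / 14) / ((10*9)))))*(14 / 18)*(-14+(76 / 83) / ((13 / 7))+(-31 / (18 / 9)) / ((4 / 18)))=-50067.70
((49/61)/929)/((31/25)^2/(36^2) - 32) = -39690000/1468806021091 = -0.00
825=825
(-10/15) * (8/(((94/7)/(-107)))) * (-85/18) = -254660/1269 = -200.68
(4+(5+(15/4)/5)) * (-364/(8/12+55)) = -10647/167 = -63.75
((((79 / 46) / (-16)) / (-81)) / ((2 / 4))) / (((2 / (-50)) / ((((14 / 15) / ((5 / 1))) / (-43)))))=553 / 1922616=0.00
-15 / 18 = -5 / 6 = -0.83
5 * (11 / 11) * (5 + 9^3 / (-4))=-3545 / 4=-886.25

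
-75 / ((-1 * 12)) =25 / 4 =6.25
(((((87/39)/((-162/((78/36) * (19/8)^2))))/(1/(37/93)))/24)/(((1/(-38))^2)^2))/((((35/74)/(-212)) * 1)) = 98991731643793/37966320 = 2607356.51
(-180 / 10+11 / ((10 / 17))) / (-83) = -7 / 830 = -0.01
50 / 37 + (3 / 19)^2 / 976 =17617133 / 13036432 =1.35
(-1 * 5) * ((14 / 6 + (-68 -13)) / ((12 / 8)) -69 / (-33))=24925 / 99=251.77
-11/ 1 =-11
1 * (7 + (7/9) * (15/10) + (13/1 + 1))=133/6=22.17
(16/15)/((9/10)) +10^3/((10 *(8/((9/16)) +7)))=30412/5157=5.90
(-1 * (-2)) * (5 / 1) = 10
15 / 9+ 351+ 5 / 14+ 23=15793 / 42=376.02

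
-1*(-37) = 37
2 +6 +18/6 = 11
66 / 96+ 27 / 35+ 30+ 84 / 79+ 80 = 4977983 / 44240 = 112.52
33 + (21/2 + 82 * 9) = 1563/2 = 781.50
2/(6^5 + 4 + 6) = 0.00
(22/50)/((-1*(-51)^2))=-11/65025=-0.00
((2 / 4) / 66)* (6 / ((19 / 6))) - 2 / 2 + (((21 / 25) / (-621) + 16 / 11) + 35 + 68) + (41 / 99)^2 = 103.64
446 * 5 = 2230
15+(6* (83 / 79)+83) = 8240 / 79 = 104.30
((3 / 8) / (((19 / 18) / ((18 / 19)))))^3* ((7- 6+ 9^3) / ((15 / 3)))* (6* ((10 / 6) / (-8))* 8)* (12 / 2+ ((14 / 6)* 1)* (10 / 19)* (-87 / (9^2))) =-232900475310 / 893871739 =-260.55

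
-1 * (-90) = 90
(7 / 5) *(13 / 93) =91 / 465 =0.20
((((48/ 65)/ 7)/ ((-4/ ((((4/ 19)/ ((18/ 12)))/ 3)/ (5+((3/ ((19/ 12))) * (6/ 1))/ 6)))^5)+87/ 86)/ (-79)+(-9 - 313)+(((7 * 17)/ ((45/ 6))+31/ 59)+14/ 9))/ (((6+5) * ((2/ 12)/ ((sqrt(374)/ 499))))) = -42111758986203998651423389 * sqrt(374)/ 126700608887908733363921235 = -6.43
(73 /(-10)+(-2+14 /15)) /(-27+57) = -251 /900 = -0.28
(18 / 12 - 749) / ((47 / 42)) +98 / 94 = -31346 / 47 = -666.94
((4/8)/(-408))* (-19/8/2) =19/13056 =0.00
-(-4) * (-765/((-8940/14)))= 4.79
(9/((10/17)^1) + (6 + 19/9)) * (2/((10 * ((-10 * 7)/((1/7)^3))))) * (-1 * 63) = 43/3500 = 0.01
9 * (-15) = -135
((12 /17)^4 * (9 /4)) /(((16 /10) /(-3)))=-87480 /83521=-1.05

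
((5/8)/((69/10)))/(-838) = -25/231288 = -0.00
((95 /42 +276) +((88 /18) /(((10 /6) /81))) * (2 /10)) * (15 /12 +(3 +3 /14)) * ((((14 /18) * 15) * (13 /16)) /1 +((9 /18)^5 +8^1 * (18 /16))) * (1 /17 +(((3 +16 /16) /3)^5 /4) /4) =4045309411385 /466373376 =8673.97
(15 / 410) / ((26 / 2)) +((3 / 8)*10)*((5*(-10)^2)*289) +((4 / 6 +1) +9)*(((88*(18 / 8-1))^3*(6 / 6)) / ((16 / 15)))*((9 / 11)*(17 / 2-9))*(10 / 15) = -3291941247 / 1066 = -3088125.00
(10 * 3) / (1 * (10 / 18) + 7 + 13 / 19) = 3.64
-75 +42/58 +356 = 8170/29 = 281.72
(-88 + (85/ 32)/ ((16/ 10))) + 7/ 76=-419509/ 4864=-86.25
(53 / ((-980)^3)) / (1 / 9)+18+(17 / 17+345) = 342593887523 / 941192000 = 364.00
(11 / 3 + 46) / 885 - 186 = -493681 / 2655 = -185.94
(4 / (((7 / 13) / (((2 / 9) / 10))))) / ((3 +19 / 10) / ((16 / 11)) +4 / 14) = 1664 / 36837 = 0.05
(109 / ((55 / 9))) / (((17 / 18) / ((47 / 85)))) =829926 / 79475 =10.44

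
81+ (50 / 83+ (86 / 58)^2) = 5849560 / 69803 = 83.80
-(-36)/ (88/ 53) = 477/ 22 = 21.68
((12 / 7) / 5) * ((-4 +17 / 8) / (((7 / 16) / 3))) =-216 / 49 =-4.41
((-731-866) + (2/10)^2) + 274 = -1322.96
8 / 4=2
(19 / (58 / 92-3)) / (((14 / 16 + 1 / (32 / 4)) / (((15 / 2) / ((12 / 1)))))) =-2185 / 436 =-5.01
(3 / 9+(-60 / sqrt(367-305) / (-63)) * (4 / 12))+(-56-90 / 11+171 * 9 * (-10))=-509977 / 33+10 * sqrt(62) / 1953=-15453.81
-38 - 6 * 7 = -80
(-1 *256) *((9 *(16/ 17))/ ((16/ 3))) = -6912/ 17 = -406.59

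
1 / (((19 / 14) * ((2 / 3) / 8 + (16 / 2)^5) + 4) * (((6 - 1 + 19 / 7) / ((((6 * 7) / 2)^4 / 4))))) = 1058841 / 7471795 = 0.14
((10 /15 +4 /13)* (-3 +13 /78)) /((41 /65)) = -4.38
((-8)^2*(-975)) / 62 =-31200 / 31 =-1006.45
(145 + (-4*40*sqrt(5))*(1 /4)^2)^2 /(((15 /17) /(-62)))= -1512490 + 611320*sqrt(5) /3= -1056838.97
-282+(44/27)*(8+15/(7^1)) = -50174/189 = -265.47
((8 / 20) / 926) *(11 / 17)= 11 / 39355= 0.00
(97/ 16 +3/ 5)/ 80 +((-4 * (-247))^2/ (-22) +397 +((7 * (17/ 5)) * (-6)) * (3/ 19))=-58848575963/ 1337600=-43995.65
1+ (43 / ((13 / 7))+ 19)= 561 / 13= 43.15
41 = 41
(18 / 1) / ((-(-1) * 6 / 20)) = 60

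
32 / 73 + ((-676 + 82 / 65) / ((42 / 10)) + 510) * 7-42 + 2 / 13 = 2404.03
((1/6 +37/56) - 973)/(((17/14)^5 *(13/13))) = -1568573300/4259571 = -368.25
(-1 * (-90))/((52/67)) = 115.96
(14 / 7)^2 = 4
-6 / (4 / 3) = -9 / 2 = -4.50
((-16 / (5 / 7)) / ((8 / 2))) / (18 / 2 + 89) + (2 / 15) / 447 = -2668 / 46935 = -0.06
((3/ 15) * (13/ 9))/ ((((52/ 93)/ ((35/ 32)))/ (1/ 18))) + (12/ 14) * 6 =250351/ 48384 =5.17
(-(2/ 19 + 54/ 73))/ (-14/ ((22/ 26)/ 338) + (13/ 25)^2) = 8057500/ 53324104067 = 0.00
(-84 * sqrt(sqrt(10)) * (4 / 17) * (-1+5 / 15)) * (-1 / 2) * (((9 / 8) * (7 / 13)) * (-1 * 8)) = 7056 * 10^(1 / 4) / 221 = 56.78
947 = 947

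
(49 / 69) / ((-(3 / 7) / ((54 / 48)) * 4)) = -343 / 736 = -0.47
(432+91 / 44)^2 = 364771801 / 1936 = 188415.19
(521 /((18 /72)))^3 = 9050928704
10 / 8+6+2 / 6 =91 / 12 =7.58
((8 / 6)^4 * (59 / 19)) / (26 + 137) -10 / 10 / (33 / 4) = -0.06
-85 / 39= -2.18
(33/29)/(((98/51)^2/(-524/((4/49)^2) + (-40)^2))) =-26447808123/1114064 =-23739.94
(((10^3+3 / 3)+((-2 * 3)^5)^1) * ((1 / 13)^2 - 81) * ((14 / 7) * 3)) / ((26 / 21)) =5842380600 / 2197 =2659253.80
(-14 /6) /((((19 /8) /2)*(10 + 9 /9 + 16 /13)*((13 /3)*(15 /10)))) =-224 /9063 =-0.02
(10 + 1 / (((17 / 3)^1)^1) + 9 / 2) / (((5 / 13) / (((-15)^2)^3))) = 434652849.26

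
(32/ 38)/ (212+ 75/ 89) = 0.00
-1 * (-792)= 792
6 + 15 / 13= 93 / 13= 7.15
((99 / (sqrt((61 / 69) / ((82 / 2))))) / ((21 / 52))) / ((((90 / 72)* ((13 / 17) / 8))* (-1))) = -71808* sqrt(172569) / 2135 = -13971.93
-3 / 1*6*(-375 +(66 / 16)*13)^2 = -59490369 / 32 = -1859074.03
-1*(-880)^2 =-774400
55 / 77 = 5 / 7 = 0.71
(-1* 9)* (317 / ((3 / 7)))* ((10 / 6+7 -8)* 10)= -44380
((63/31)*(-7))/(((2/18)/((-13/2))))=51597/62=832.21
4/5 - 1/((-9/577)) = 2921/45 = 64.91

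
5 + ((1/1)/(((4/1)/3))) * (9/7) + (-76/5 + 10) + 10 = 1507/140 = 10.76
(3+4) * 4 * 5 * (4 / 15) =112 / 3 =37.33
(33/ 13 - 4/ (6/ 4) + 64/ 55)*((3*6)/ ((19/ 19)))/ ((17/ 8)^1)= 106608/ 12155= 8.77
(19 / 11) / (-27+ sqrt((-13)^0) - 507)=-19 / 5863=-0.00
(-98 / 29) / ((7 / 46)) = -644 / 29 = -22.21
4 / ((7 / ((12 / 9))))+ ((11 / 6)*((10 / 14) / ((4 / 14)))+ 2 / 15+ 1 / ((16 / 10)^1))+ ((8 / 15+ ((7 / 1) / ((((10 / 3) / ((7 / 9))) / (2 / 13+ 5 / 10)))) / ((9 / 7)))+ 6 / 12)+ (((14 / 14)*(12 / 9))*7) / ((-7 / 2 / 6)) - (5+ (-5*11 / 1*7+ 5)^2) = -14192912831 / 98280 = -144413.03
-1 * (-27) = 27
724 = 724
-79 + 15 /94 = -7411 /94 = -78.84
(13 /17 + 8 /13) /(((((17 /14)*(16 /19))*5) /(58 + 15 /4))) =154147 /9248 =16.67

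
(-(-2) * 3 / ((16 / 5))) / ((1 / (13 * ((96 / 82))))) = 28.54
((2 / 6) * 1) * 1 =1 / 3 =0.33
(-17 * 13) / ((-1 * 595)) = 13 / 35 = 0.37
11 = 11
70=70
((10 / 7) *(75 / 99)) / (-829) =-250 / 191499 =-0.00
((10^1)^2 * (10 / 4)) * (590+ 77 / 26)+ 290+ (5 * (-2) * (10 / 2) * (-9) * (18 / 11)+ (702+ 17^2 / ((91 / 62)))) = 11562755 / 77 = 150165.65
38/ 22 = 1.73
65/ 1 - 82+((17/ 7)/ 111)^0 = -16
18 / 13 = 1.38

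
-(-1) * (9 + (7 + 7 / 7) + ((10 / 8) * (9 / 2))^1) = 181 / 8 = 22.62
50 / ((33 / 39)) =59.09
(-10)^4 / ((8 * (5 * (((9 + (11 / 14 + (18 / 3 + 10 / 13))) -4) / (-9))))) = -81900 / 457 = -179.21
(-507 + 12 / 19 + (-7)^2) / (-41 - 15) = 4345 / 532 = 8.17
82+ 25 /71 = 5847 /71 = 82.35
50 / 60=5 / 6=0.83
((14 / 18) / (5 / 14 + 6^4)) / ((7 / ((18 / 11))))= 28 / 199639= 0.00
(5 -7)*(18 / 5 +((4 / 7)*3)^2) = -3204 / 245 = -13.08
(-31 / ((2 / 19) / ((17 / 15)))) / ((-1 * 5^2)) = 10013 / 750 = 13.35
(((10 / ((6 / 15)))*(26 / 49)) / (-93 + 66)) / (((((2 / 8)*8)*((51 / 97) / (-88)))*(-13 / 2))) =-426800 / 67473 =-6.33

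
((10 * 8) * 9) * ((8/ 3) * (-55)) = -105600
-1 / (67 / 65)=-65 / 67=-0.97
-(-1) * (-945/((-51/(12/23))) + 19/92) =15443/1564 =9.87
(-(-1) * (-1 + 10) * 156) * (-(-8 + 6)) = 2808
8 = 8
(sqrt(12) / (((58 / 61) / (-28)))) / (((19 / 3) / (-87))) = 15372 * sqrt(3) / 19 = 1401.32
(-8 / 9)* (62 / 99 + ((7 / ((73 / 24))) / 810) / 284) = -0.56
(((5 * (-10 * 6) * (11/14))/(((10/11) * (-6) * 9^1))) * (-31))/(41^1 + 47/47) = -18755/5292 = -3.54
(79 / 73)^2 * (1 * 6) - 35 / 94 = 3333409 / 500926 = 6.65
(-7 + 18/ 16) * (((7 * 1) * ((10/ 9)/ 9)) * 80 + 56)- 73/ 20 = -1196893/ 1620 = -738.82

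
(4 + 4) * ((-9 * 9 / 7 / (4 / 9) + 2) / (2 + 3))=-1346 / 35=-38.46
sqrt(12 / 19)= 2 * sqrt(57) / 19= 0.79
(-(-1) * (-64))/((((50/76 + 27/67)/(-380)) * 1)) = 61918720/2701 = 22924.37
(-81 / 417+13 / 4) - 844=-467565 / 556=-840.94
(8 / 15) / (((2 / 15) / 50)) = 200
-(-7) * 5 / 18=35 / 18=1.94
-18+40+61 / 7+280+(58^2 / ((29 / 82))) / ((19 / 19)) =68759 / 7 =9822.71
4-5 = -1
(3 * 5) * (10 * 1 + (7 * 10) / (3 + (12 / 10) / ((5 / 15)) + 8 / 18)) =94800 / 317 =299.05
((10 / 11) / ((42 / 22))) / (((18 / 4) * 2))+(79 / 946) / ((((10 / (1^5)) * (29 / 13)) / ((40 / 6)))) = 201871 / 2592513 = 0.08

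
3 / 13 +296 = 296.23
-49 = -49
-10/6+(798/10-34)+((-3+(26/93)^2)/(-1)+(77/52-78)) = -66257003/2248740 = -29.46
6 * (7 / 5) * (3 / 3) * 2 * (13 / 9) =24.27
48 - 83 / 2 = 13 / 2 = 6.50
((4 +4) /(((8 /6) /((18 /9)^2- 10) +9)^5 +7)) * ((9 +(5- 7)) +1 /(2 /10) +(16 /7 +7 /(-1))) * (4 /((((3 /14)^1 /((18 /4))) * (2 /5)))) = 361379880 /1538734871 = 0.23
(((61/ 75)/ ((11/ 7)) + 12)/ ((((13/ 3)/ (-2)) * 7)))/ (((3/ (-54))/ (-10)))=-743544/ 5005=-148.56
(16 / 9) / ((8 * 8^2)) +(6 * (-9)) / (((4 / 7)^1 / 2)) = -54431 / 288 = -189.00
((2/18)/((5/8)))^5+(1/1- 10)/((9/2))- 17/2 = -3875025089/369056250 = -10.50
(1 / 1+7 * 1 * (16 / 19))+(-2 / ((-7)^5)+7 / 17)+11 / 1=99380437 / 5428661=18.31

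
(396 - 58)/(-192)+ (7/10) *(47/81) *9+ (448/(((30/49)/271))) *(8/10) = 1142220109/7200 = 158641.68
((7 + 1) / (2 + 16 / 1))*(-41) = -18.22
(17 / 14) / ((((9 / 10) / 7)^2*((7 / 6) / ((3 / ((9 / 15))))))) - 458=-3866 / 27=-143.19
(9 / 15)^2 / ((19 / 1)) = 9 / 475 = 0.02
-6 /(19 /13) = -78 /19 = -4.11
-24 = -24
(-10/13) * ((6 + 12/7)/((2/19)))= -5130/91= -56.37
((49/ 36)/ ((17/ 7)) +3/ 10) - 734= -2243407/ 3060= -733.14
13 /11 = 1.18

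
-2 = -2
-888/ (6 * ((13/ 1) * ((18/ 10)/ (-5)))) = 3700/ 117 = 31.62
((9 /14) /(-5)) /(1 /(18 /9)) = -9 /35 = -0.26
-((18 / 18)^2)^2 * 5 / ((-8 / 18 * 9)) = 5 / 4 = 1.25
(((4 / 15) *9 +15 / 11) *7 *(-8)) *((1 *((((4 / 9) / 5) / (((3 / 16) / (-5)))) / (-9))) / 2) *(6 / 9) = -82432 / 4455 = -18.50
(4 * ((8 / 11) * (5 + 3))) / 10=128 / 55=2.33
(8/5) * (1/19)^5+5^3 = 1547561883/12380495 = 125.00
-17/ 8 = -2.12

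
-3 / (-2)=3 / 2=1.50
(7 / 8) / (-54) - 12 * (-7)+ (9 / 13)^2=6166481 / 73008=84.46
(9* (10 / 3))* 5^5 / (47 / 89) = 8343750 / 47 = 177526.60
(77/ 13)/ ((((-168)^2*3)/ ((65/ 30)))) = 11/ 72576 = 0.00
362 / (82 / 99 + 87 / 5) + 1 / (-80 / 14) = 7104439 / 360920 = 19.68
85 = 85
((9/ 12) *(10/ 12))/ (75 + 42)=5/ 936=0.01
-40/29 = -1.38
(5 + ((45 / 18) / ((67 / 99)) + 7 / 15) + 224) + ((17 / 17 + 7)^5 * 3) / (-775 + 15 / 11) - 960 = -1460616041 / 1710510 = -853.91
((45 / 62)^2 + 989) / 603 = 3803741 / 2317932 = 1.64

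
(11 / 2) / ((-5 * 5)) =-11 / 50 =-0.22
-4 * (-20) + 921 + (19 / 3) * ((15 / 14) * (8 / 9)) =63443 / 63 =1007.03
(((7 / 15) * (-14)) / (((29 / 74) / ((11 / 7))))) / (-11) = 1036 / 435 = 2.38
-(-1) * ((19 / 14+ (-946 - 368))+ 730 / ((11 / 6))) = -140827 / 154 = -914.46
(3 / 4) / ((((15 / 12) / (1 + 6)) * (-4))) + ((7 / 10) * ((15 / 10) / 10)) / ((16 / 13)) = -3087 / 3200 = -0.96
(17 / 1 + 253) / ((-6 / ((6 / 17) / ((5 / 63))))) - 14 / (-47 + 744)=-139496 / 697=-200.14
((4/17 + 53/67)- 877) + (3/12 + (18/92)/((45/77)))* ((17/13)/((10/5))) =-11927689993/13622440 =-875.59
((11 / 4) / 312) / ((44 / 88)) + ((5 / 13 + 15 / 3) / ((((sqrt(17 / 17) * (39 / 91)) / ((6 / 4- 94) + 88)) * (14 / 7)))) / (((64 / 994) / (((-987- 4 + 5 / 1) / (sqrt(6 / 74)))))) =11 / 624 + 60030145 * sqrt(111) / 416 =1520328.92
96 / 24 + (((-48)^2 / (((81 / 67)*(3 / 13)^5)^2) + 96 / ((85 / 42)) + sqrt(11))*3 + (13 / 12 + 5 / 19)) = 3*sqrt(11) + 1023424047893107997767 / 92693939220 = 11040894986.53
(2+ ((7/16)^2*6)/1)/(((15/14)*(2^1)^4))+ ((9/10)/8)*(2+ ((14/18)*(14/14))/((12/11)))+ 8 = 43463/5120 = 8.49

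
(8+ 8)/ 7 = 16/ 7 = 2.29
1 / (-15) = -1 / 15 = -0.07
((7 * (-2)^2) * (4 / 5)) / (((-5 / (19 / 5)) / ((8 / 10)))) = -8512 / 625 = -13.62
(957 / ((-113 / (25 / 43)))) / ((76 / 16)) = -1.04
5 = 5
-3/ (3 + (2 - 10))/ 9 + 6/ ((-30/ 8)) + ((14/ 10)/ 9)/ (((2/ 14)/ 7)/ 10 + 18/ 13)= -564887/ 397485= -1.42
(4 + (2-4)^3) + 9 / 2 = 1 / 2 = 0.50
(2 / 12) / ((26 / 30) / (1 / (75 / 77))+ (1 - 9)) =-77 / 3306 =-0.02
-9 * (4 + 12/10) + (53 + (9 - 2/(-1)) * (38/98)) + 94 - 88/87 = 2205118/21315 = 103.45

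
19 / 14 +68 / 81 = 2491 / 1134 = 2.20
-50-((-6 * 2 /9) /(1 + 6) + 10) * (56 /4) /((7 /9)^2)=-13574 /49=-277.02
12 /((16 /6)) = 9 /2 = 4.50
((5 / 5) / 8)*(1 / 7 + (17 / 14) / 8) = 33 / 896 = 0.04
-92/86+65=2749/43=63.93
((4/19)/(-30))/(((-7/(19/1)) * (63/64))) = 128/6615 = 0.02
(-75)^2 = 5625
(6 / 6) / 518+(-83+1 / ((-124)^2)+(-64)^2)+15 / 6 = 15991270899 / 3982384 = 4015.50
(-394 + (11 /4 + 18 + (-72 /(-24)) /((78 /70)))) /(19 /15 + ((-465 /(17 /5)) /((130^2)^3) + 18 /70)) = -25541367996690000 /105031363838047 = -243.18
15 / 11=1.36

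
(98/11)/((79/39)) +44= 42058/869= 48.40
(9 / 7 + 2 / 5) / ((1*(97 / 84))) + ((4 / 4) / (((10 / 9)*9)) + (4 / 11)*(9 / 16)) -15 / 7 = -0.38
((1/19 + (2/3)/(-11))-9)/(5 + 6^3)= -5648/138567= -0.04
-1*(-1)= 1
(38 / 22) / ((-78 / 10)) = -0.22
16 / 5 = 3.20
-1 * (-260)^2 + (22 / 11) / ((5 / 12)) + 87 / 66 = -67593.88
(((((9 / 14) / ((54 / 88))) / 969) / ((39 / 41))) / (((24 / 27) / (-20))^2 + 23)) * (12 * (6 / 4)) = 1217700 / 1369096547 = 0.00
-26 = -26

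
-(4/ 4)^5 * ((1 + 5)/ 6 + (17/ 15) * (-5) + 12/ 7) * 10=620/ 21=29.52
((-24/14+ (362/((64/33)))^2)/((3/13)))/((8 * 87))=1082140865/4988928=216.91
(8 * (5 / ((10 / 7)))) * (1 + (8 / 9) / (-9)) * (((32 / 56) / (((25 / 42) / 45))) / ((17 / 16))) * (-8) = -2093056 / 255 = -8208.06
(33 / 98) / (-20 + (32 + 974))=33 / 96628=0.00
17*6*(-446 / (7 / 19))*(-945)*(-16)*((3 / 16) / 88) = -87515235 / 22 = -3977965.23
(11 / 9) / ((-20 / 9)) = -11 / 20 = -0.55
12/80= 3/20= 0.15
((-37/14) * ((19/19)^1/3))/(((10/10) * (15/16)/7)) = -296/45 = -6.58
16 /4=4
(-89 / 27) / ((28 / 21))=-89 / 36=-2.47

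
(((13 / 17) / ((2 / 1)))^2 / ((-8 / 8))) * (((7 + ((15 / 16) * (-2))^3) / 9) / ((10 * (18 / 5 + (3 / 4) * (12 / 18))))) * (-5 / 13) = 13585 / 218400768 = 0.00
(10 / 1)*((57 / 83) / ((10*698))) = 0.00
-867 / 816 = -17 / 16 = -1.06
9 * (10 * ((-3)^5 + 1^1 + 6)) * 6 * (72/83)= -9175680/83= -110550.36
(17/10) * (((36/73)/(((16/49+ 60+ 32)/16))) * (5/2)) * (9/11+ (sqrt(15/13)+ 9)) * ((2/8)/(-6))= -44982/302731 - 833 * sqrt(195)/715546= -0.16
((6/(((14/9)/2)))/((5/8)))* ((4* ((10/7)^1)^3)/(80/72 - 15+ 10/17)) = -10575360/977207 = -10.82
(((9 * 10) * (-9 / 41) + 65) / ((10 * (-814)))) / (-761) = 371 / 50795228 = 0.00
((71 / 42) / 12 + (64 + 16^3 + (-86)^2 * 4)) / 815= 17007047 / 410760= 41.40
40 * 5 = 200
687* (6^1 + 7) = 8931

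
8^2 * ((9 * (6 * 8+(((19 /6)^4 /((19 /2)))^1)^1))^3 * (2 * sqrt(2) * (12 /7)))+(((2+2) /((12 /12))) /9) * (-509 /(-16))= 509 /36+54711872015347 * sqrt(2) /1701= 45487519959.42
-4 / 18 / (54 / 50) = -0.21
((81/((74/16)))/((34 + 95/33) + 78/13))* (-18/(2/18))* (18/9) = -6928416/52355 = -132.34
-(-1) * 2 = 2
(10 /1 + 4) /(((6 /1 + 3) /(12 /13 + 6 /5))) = 644 /195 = 3.30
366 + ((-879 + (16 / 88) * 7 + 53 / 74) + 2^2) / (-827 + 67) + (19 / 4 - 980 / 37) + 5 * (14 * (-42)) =-1605115789 / 618640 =-2594.59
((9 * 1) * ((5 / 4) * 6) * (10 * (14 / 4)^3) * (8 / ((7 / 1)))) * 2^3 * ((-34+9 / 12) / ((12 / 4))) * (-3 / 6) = 1466325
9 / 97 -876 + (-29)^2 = -3386 / 97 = -34.91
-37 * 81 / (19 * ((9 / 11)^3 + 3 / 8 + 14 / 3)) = -95736168 / 3392393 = -28.22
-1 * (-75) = 75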